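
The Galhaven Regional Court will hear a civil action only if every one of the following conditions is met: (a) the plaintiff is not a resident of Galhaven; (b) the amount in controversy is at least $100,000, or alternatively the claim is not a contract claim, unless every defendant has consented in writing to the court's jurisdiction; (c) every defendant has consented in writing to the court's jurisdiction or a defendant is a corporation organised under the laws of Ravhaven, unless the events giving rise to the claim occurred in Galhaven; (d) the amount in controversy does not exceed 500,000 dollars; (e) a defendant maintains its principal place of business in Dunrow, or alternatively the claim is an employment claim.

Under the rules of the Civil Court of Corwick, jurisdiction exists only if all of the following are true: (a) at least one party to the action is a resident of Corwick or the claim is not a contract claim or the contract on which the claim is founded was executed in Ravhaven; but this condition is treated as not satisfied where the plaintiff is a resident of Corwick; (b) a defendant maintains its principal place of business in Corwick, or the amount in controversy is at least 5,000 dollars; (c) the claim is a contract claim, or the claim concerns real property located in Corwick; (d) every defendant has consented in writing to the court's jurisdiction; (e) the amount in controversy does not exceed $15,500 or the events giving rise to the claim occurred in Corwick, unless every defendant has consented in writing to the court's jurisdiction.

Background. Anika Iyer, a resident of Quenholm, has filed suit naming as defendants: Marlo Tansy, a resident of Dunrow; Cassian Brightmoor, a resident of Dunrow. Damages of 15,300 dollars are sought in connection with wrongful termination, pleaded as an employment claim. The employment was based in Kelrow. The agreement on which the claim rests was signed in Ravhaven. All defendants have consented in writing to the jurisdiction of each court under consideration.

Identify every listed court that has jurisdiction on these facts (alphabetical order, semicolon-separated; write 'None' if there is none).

the Galhaven Regional Court

The Galhaven Regional Court:
  (a) The plaintiff resides in Quenholm, which is not Galhaven. Satisfied.
  (b) The claim is an employment claim, not a contract claim, so one alternative holds. Satisfied.
  (c) Every defendant has filed written consent, so this disjunct is met. Satisfied.
  (d) The amount in controversy is 15,300 dollars, within the 500,000 dollars ceiling. Satisfied.
  (e) The claim is an employment claim, so this disjunct is met. Satisfied.
  → All conditions met; jurisdiction exists.
The Civil Court of Corwick:
  (a) The claim is an employment claim, not a contract claim, so this disjunct is met. The exception is not triggered, since the plaintiff resides in Quenholm, not Corwick. Satisfied.
  (b) The amount in controversy is 15,300 dollars, which meets the USD 5,000 floor — that alternative is enough. Met.
  (c) The claim is an employment claim, not a contract claim; the claim does not concern real property — no alternative holds. Not satisfied.
  (d) Every defendant has filed written consent. Met.
  (e) The amount in controversy is $15,300, within the USD 15,500 ceiling, which satisfies one of the alternatives. Satisfied.
  → No jurisdiction.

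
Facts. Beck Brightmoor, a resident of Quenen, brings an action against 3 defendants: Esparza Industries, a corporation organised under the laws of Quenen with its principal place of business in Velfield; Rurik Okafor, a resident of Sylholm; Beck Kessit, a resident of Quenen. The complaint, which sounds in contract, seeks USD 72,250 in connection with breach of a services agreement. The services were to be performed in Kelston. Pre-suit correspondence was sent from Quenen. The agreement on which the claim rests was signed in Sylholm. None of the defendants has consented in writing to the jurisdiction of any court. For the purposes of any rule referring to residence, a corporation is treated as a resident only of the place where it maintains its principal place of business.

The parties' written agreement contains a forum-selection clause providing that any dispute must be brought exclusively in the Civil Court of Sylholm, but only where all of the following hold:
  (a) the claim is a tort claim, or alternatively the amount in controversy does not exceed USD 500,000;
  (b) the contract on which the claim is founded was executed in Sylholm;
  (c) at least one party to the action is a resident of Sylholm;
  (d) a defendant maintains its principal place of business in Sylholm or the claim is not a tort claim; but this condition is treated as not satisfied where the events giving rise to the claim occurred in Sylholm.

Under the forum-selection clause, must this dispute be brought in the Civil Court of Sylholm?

The Civil Court of Sylholm:
  (a) The amount in controversy is $72,250, within the USD 500,000 ceiling, which satisfies one of the alternatives. Condition met.
  (b) The contract was executed in Sylholm. Satisfied.
  (c) Rurik Okafor resides in Sylholm. Met.
  (d) The claim is a contract claim, not a tort claim, so one alternative holds. And the carve-out is inapplicable — the operative events occurred in Kelston, not Sylholm. Satisfied.
  → The clause applies.

Yes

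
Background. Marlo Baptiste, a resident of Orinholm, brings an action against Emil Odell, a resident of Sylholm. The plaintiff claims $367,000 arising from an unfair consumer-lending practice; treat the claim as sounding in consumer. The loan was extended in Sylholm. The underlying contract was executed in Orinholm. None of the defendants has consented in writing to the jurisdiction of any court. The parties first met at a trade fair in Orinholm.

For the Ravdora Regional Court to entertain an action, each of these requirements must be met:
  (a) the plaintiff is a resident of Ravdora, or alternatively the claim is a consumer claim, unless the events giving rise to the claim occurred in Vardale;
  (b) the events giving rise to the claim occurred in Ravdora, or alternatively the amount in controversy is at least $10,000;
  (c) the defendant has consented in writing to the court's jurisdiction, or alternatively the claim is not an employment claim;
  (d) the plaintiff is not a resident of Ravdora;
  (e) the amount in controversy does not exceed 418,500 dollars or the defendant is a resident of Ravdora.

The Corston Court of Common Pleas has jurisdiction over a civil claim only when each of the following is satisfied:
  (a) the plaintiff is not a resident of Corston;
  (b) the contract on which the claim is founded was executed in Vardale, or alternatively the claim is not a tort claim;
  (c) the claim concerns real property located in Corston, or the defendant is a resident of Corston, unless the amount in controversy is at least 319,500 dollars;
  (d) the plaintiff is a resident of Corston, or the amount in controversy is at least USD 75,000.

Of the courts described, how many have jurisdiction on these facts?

2

The Ravdora Regional Court:
  (a) The claim is a consumer claim, which satisfies one of the alternatives. Met.
  (b) The amount in controversy is $367,000, which meets the USD 10,000 floor, which satisfies one of the alternatives. Satisfied.
  (c) The claim is a consumer claim, not an employment claim, so this disjunct is met. Met.
  (d) The plaintiff resides in Orinholm, which is not Ravdora. Condition met.
  (e) The amount in controversy is USD 367,000, within the $418,500 ceiling, so this disjunct is met. Satisfied.
  → The court has jurisdiction.
The Corston Court of Common Pleas:
  (a) The plaintiff resides in Orinholm, which is not Corston. Condition met.
  (b) The claim is a consumer claim, not a tort claim, which satisfies one of the alternatives. Condition met.
  (c) The claim does not concern real property; the defendant resides in Sylholm, not Corston — none of the alternatives is met. But the amount in controversy is USD 367,000, which meets the USD 319,500 floor, and the 'unless' clause therefore excuses the requirement. Satisfied.
  (d) The amount in controversy is 367,000 dollars, which meets the 75,000 dollars floor — that alternative is enough. Condition met.
  → Jurisdiction lies.
Courts with jurisdiction: the Ravdora Regional Court, the Corston Court of Common Pleas — 2 in total.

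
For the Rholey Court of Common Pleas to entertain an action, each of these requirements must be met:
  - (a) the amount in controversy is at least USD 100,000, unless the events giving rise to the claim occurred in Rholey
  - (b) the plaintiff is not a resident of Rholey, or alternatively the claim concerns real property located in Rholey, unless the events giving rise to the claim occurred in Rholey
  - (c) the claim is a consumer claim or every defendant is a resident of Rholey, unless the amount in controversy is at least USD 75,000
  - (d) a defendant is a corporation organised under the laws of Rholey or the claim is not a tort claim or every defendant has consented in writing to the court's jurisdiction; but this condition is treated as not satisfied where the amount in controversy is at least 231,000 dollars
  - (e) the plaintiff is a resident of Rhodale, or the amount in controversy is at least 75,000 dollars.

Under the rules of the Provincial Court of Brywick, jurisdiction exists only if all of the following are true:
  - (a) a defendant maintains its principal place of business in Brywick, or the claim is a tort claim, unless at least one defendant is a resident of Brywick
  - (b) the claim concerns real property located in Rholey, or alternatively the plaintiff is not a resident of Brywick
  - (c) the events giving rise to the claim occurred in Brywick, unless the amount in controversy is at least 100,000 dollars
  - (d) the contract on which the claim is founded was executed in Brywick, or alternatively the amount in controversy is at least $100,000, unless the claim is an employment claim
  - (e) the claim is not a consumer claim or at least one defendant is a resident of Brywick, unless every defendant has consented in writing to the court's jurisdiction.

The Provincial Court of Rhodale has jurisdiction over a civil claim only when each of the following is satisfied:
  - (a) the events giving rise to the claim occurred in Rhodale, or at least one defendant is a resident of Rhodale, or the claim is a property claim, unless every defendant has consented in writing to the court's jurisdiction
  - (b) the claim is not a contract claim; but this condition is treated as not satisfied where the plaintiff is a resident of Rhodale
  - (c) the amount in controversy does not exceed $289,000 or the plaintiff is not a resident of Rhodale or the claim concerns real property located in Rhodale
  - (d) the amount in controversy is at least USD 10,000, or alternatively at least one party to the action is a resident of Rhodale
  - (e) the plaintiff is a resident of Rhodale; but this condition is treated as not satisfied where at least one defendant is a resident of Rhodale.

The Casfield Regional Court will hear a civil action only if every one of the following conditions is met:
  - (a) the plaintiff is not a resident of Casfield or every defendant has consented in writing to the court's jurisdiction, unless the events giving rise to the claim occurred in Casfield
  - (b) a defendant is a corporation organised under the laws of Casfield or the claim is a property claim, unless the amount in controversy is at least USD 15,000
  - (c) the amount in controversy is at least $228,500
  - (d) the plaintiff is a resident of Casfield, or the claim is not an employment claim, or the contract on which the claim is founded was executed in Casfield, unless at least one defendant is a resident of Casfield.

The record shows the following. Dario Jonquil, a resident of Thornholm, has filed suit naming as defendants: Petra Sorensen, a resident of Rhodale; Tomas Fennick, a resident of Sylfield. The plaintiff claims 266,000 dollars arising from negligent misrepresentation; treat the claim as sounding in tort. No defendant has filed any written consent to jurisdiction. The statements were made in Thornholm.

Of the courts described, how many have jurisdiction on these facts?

2

The Rholey Court of Common Pleas:
  (a) The amount in controversy is USD 266,000, which meets the USD 100,000 floor. Met.
  (b) The plaintiff resides in Thornholm, which is not Rholey, so this disjunct is met. Met.
  (c) The claim is a tort claim, not a consumer claim; the defendants reside as follows — Petra Sorensen in Rhodale, Tomas Fennick in Sylfield — not all in Rholey — every alternative fails. The proviso rescues it, though: the amount in controversy is $266,000, which meets the $75,000 floor. Satisfied.
  (d) No defendant is a corporation; the claim is a tort claim; no such written consent has been filed — no alternative holds. Fails.
  (e) The amount in controversy is USD 266,000, which meets the $75,000 floor, so this disjunct is met. Condition met.
  → No jurisdiction.
The Provincial Court of Brywick:
  (a) The claim is a tort claim, so one alternative holds. Met.
  (b) The plaintiff resides in Thornholm, which is not Brywick, which satisfies one of the alternatives. Satisfied.
  (c) The operative events occurred in Thornholm, not Brywick. The proviso rescues it, though: the amount in controversy is 266,000 dollars, which meets the 100,000 dollars floor. Satisfied.
  (d) The amount in controversy is USD 266,000, which meets the 100,000 dollars floor, so one alternative holds. Condition met.
  (e) The claim is a tort claim, not a consumer claim — that alternative is enough. Condition met.
  → Every requirement is satisfied — jurisdiction.
The Provincial Court of Rhodale:
  (a) Petra Sorensen resides in Rhodale — that alternative is enough. Met.
  (b) The claim is a tort claim, not a contract claim. And the carve-out is inapplicable — the plaintiff resides in Thornholm, not Rhodale. Satisfied.
  (c) The amount in controversy is 266,000 dollars, within the $289,000 ceiling, so one alternative holds. Met.
  (d) The amount in controversy is $266,000, which meets the $10,000 floor, so one alternative holds. Satisfied.
  (e) The plaintiff resides in Thornholm, not Rhodale. Condition not met.
  → No jurisdiction.
The Casfield Regional Court:
  (a) The plaintiff resides in Thornholm, which is not Casfield, which satisfies one of the alternatives. Met.
  (b) No defendant is a corporation; the claim is a tort claim, not a property claim — no alternative holds. The proviso rescues it, though: the amount in controversy is USD 266,000, which meets the USD 15,000 floor. Condition met.
  (c) The amount in controversy is 266,000 dollars, which meets the $228,500 floor. Satisfied.
  (d) The claim is a tort claim, not an employment claim, so one alternative holds. Met.
  → All conditions met; jurisdiction exists.
Courts with jurisdiction: the Provincial Court of Brywick, the Casfield Regional Court — 2 in total.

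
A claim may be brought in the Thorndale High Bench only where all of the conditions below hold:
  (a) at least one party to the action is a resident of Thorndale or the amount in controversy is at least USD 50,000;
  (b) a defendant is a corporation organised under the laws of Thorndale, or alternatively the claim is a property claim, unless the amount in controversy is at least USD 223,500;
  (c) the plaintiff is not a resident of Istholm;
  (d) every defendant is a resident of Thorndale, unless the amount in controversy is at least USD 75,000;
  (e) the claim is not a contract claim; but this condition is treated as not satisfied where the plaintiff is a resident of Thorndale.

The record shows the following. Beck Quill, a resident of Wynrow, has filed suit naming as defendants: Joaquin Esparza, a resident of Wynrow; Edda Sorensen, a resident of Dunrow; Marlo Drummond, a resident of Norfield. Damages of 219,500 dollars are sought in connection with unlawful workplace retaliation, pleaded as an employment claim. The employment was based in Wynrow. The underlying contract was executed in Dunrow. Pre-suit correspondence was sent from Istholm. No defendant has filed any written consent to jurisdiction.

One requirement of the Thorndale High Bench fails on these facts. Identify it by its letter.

(b)

The Thorndale High Bench:
  (a) The amount in controversy is $219,500, which meets the 50,000 dollars floor, which satisfies one of the alternatives. Satisfied.
  (b) No defendant is a corporation; the claim is an employment claim, not a property claim — none of the alternatives is met. The proviso offers no rescue either, since the amount in controversy is 219,500 dollars, below the 223,500 dollars floor. Not satisfied.
  (c) The plaintiff resides in Wynrow, which is not Istholm. Met.
  (d) The defendants reside as follows — Joaquin Esparza in Wynrow, Edda Sorensen in Dunrow, Marlo Drummond in Norfield — not all in Thorndale. However, the amount in controversy is 219,500 dollars, which meets the $75,000 floor, so the 'unless' proviso supplies this condition. Satisfied.
  (e) The claim is an employment claim, not a contract claim. The exception is not triggered, since the plaintiff resides in Wynrow, not Thorndale. Satisfied.
Only condition (b) fails.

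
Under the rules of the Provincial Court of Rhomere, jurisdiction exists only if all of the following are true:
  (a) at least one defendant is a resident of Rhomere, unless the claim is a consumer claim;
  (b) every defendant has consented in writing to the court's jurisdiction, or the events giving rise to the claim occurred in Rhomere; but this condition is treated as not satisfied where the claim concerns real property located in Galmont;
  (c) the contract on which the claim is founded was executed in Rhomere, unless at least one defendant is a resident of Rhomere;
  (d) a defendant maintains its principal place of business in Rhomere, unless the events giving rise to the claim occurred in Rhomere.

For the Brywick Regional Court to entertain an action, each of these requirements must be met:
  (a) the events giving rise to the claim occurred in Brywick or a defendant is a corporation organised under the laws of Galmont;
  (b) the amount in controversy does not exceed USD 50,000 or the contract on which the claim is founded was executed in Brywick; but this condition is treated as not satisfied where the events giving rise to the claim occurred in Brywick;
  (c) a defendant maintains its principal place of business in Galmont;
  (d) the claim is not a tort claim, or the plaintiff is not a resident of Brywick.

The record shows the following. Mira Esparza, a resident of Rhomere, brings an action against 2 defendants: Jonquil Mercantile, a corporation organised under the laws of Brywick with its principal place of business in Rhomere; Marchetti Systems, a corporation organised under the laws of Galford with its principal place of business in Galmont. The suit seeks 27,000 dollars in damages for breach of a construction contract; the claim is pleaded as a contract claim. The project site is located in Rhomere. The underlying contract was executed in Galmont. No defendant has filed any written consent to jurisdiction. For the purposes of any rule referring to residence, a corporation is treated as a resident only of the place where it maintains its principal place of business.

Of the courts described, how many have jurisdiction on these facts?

1

The Provincial Court of Rhomere:
  (a) Jonquil Mercantile resides in Rhomere. Condition met.
  (b) The operative events occurred in Rhomere, so this disjunct is met. And the carve-out is inapplicable — the claim does not concern real property. Condition met.
  (c) The contract was executed in Galmont, not Rhomere. However, Jonquil Mercantile resides in Rhomere, so the 'unless' proviso supplies this condition. Condition met.
  (d) Jonquil Mercantile has its principal place of business in Rhomere. Condition met.
  → Jurisdiction lies.
The Brywick Regional Court:
  (a) The operative events occurred in Rhomere, not Brywick; the corporate defendant(s) are organised in Brywick, Galford, not Galmont — no alternative holds. Not met.
  (b) The amount in controversy is 27,000 dollars, within the $50,000 ceiling, so one alternative holds. The carve-out does not apply: the operative events occurred in Rhomere, not Brywick. Satisfied.
  (c) Marchetti Systems has its principal place of business in Galmont. Condition met.
  (d) The claim is a contract claim, not a tort claim, which satisfies one of the alternatives. Satisfied.
  → No jurisdiction.
Courts with jurisdiction: the Provincial Court of Rhomere — 1 in total.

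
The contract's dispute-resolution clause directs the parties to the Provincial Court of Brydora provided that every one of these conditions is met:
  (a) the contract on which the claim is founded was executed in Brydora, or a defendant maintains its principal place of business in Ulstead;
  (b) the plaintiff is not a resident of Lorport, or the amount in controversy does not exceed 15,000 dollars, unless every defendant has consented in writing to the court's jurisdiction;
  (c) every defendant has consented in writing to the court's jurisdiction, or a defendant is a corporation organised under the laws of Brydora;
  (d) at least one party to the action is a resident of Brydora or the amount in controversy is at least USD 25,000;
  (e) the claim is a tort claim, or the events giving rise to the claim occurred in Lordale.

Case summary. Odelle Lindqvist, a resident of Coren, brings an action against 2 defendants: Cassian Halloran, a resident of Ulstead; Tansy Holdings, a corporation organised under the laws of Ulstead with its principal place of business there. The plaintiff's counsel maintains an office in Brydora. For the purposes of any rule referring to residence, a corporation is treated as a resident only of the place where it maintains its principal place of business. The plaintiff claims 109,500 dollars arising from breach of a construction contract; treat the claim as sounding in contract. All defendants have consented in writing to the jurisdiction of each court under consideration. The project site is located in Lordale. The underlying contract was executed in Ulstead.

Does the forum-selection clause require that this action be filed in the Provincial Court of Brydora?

The Provincial Court of Brydora:
  (a) Tansy Holdings has its principal place of business in Ulstead, so one alternative holds. Condition met.
  (b) The plaintiff resides in Coren, which is not Lorport — that alternative is enough. Satisfied.
  (c) Every defendant has filed written consent, so this disjunct is met. Met.
  (d) The amount in controversy is USD 109,500, which meets the USD 25,000 floor, which satisfies one of the alternatives. Satisfied.
  (e) The operative events occurred in Lordale, which satisfies one of the alternatives. Satisfied.
  → The clause applies.

Yes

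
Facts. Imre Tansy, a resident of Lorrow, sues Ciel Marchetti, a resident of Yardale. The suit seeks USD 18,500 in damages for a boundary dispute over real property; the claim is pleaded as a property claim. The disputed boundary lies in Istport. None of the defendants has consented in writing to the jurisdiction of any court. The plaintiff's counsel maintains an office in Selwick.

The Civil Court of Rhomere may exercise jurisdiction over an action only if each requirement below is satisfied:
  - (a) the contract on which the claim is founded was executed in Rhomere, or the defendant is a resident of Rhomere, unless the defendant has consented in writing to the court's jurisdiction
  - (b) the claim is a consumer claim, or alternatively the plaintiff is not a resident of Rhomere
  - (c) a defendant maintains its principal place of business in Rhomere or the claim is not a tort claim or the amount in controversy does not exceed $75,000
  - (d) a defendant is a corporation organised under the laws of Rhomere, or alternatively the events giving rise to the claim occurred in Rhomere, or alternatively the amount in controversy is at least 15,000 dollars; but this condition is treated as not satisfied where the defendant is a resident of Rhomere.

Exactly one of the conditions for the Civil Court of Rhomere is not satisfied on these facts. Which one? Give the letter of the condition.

The Civil Court of Rhomere:
  (a) No contract (and hence no place of execution) is alleged; the defendant resides in Yardale, not Rhomere — none of the alternatives is met. Nor does the 'unless' clause help: no such written consent has been filed. Not satisfied.
  (b) The plaintiff resides in Lorrow, which is not Rhomere, so one alternative holds. Met.
  (c) The claim is a property claim, not a tort claim, which satisfies one of the alternatives. Condition met.
  (d) The amount in controversy is 18,500 dollars, which meets the USD 15,000 floor, so one alternative holds. The exception is not triggered, since the defendant resides in Yardale, not Rhomere. Satisfied.
Only condition (a) fails.

(a)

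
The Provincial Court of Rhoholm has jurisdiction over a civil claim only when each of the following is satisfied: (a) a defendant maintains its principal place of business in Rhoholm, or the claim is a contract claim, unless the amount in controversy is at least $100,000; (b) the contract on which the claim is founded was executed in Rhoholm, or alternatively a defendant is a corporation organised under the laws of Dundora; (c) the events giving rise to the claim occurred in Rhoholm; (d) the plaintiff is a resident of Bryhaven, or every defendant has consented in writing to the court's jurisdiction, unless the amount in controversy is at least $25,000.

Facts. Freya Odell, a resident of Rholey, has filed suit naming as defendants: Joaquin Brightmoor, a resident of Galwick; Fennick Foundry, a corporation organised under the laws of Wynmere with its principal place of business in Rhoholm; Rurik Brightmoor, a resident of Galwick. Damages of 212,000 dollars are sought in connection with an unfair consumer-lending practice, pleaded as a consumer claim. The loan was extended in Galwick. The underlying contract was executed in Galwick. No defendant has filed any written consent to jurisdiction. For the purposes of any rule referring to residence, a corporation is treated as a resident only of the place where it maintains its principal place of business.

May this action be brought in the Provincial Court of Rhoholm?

No

The Provincial Court of Rhoholm:
  (a) Fennick Foundry has its principal place of business in Rhoholm, so one alternative holds. Met.
  (b) The contract was executed in Galwick, not Rhoholm; the corporate defendant(s) are organised in Wynmere, not Dundora — no alternative holds. Condition not met.
  (c) The operative events occurred in Galwick, not Rhoholm. Fails.
  (d) The plaintiff resides in Rholey, not Bryhaven; no such written consent has been filed — every alternative fails. The proviso rescues it, though: the amount in controversy is $212,000, which meets the 25,000 dollars floor. Met.
  → No jurisdiction.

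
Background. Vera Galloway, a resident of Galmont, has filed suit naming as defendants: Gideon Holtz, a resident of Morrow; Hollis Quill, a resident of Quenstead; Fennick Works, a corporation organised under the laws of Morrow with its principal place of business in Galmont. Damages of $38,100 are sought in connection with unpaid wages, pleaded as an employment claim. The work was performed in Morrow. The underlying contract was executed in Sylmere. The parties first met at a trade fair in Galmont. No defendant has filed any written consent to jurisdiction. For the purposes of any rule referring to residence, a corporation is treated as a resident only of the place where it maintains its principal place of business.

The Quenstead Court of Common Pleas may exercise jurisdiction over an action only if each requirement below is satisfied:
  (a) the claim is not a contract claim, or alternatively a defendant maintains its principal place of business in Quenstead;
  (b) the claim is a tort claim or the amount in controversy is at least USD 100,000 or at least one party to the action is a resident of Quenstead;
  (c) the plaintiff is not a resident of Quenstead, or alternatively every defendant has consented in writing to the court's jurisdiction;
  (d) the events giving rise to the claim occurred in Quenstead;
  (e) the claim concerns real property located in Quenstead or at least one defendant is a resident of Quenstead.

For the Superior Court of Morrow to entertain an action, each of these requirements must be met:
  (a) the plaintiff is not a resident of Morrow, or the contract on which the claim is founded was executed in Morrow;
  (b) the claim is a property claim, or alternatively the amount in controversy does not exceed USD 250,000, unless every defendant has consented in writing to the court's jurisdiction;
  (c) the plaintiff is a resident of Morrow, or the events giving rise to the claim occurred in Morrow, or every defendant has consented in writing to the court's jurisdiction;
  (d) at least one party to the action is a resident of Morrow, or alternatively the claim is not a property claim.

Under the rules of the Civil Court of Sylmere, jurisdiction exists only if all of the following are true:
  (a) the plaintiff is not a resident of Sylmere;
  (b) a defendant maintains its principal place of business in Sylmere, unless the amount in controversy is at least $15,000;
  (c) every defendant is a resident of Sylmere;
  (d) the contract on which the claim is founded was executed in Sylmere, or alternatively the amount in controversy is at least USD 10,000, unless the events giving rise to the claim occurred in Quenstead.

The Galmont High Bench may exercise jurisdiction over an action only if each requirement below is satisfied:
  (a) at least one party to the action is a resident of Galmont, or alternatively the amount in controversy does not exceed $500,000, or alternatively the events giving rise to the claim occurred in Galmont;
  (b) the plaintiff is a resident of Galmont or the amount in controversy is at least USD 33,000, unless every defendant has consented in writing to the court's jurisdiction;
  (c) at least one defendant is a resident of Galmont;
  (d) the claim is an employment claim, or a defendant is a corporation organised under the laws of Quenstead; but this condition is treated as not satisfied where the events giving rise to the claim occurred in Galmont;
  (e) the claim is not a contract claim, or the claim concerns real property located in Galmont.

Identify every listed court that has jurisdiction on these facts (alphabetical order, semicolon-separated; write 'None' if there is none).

the Galmont High Bench; the Superior Court of Morrow

The Quenstead Court of Common Pleas:
  (a) The claim is an employment claim, not a contract claim — that alternative is enough. Satisfied.
  (b) Hollis Quill resides in Quenstead, so this disjunct is met. Condition met.
  (c) The plaintiff resides in Galmont, which is not Quenstead, so one alternative holds. Condition met.
  (d) The operative events occurred in Morrow, not Quenstead. Not met.
  (e) Hollis Quill resides in Quenstead, so this disjunct is met. Met.
  → The court lacks jurisdiction.
The Superior Court of Morrow:
  (a) The plaintiff resides in Galmont, which is not Morrow, so this disjunct is met. Met.
  (b) The amount in controversy is 38,100 dollars, within the $250,000 ceiling, which satisfies one of the alternatives. Met.
  (c) The operative events occurred in Morrow, so one alternative holds. Satisfied.
  (d) Gideon Holtz resides in Morrow, so this disjunct is met. Condition met.
  → The court has jurisdiction.
The Civil Court of Sylmere:
  (a) The plaintiff resides in Galmont, which is not Sylmere. Condition met.
  (b) The corporate defendant(s) have their principal place of business in Galmont, not Sylmere. The proviso rescues it, though: the amount in controversy is $38,100, which meets the $15,000 floor. Condition met.
  (c) The defendants reside as follows — Gideon Holtz in Morrow, Hollis Quill in Quenstead, Fennick Works in Galmont — not all in Sylmere. Not satisfied.
  (d) The contract was executed in Sylmere, so one alternative holds. Condition met.
  → The court lacks jurisdiction.
The Galmont High Bench:
  (a) Vera Galloway resides in Galmont, which satisfies one of the alternatives. Met.
  (b) The plaintiff resides in Galmont — that alternative is enough. Satisfied.
  (c) Fennick Works resides in Galmont. Condition met.
  (d) The claim is an employment claim — that alternative is enough. The exception is not triggered, since the operative events occurred in Morrow, not Galmont. Met.
  (e) The claim is an employment claim, not a contract claim, so this disjunct is met. Condition met.
  → All conditions met; jurisdiction exists.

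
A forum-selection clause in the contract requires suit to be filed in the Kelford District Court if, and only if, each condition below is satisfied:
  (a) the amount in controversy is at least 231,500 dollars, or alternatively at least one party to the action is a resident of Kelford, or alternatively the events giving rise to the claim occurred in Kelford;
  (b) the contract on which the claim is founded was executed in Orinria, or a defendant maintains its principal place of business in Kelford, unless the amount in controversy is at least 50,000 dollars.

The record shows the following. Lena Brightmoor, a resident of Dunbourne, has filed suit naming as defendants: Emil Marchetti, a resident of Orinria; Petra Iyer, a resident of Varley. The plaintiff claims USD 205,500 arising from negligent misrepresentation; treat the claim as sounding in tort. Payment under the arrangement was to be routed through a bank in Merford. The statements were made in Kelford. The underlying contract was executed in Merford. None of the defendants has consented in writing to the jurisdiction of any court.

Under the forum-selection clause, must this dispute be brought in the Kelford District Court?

The Kelford District Court:
  (a) The operative events occurred in Kelford, so one alternative holds. Met.
  (b) The contract was executed in Merford, not Orinria; no defendant is a corporation — no alternative holds. However, the amount in controversy is USD 205,500, which meets the 50,000 dollars floor, so the 'unless' proviso supplies this condition. Satisfied.
  → Forum clause is triggered.

Yes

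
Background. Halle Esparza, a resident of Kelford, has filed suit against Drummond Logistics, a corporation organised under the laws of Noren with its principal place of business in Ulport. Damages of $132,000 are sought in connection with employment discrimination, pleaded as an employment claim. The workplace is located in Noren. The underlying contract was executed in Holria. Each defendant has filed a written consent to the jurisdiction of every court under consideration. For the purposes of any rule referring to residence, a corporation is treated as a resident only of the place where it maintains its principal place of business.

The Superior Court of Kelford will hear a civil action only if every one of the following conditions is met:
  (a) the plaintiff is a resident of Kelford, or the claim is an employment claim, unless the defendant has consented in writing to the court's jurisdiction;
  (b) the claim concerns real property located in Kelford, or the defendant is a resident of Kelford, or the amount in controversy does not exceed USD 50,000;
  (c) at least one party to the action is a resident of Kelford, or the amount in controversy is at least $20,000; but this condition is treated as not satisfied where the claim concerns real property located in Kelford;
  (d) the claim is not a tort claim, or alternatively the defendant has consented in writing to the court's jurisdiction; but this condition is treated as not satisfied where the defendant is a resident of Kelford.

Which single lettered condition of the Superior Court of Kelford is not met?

(b)

The Superior Court of Kelford:
  (a) The plaintiff resides in Kelford, so one alternative holds. Satisfied.
  (b) The claim does not concern real property; the defendant resides in Ulport, not Kelford; the amount in controversy is USD 132,000, above the 50,000 dollars ceiling — none of the alternatives is met. Fails.
  (c) Halle Esparza resides in Kelford — that alternative is enough. The carve-out does not apply: the claim does not concern real property. Satisfied.
  (d) The claim is an employment claim, not a tort claim, which satisfies one of the alternatives. And the carve-out is inapplicable — the defendant resides in Ulport, not Kelford. Condition met.
Only condition (b) fails.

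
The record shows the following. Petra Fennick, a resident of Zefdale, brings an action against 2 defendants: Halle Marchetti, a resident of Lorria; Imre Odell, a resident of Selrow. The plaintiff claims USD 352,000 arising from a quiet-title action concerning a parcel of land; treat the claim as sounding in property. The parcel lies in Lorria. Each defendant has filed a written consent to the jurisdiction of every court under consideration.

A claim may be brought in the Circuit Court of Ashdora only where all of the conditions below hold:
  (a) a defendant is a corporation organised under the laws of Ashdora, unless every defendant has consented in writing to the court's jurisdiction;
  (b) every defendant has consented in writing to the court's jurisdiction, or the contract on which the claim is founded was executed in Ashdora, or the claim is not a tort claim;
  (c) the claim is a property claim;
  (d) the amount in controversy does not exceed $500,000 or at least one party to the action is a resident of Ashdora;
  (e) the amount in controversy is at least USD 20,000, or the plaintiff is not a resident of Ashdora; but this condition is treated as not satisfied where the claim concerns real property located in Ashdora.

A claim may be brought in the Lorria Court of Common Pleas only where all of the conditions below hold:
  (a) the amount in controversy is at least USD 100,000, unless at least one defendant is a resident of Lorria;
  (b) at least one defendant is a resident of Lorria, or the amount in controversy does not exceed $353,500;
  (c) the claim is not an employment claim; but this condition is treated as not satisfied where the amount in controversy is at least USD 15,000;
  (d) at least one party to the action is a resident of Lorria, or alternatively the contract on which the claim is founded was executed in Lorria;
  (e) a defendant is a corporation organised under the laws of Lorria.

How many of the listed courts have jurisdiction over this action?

The Circuit Court of Ashdora:
  (a) No defendant is a corporation. The proviso rescues it, though: every defendant has filed written consent. Satisfied.
  (b) Every defendant has filed written consent, which satisfies one of the alternatives. Condition met.
  (c) The claim is a property claim. Satisfied.
  (d) The amount in controversy is USD 352,000, within the USD 500,000 ceiling, which satisfies one of the alternatives. Met.
  (e) The amount in controversy is 352,000 dollars, which meets the USD 20,000 floor — that alternative is enough. And the carve-out is inapplicable — the property lies in Lorria, not Ashdora. Met.
  → All conditions met; jurisdiction exists.
The Lorria Court of Common Pleas:
  (a) The amount in controversy is $352,000, which meets the USD 100,000 floor. Condition met.
  (b) Halle Marchetti resides in Lorria, which satisfies one of the alternatives. Satisfied.
  (c) The claim is a property claim, not an employment claim. But the amount in controversy is 352,000 dollars, which meets the USD 15,000 floor, triggering the carve-out and defeating this condition. Fails.
  (d) Halle Marchetti resides in Lorria, so one alternative holds. Met.
  (e) No defendant is a corporation. Fails.
  → At least one condition fails; no jurisdiction.
Courts with jurisdiction: the Circuit Court of Ashdora — 1 in total.

1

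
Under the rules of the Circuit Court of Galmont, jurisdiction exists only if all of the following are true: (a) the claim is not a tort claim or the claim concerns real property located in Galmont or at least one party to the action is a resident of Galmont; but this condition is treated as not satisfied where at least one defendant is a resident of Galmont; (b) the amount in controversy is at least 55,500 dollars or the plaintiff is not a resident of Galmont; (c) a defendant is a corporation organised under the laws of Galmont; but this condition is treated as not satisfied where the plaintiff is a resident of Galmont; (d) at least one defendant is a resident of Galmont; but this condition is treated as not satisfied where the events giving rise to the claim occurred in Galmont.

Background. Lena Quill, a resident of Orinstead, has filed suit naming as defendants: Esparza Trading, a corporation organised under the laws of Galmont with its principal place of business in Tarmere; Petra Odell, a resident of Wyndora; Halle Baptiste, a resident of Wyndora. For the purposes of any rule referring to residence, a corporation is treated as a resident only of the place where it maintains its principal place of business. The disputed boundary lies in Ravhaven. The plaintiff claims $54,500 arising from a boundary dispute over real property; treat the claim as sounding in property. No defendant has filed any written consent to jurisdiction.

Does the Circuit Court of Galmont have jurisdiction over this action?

No

The Circuit Court of Galmont:
  (a) The claim is a property claim, not a tort claim, so this disjunct is met. The exception is not triggered, since no defendant resides in Galmont (they reside in Tarmere, Wyndora, Wyndora). Satisfied.
  (b) The plaintiff resides in Orinstead, which is not Galmont, so this disjunct is met. Met.
  (c) Esparza Trading is organised under the laws of Galmont. And the carve-out is inapplicable — the plaintiff resides in Orinstead, not Galmont. Met.
  (d) No defendant resides in Galmont (they reside in Tarmere, Wyndora, Wyndora). Not satisfied.
  → The court lacks jurisdiction.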